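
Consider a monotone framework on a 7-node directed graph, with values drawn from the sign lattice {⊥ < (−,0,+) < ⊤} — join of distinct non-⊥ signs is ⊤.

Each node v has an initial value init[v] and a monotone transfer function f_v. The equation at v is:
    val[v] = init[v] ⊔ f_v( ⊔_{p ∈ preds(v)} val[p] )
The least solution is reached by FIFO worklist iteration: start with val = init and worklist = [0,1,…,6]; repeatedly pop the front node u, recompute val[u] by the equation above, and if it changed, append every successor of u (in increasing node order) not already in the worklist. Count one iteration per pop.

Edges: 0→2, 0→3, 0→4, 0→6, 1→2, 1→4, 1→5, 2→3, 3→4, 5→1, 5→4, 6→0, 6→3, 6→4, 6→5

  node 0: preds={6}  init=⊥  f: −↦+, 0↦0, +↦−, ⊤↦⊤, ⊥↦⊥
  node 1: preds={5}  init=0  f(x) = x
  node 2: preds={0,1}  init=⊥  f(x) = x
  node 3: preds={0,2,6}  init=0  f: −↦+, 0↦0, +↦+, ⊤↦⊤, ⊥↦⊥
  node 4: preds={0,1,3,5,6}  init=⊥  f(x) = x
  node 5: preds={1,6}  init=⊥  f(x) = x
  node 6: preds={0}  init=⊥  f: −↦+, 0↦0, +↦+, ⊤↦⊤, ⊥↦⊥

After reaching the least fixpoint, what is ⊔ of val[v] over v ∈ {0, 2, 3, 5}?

0

Trace (9 dequeues):
  [1] u=0 | in ⊥ | out ⊥ | ==
  [2] u=1 | in ⊥ | out 0 | ==
  [3] u=2 | in 0 | out 0 | prev ⊥ | push {}
  [4] u=3 | in 0 | out 0 | ==
  [5] u=4 | in 0 | out 0 | prev ⊥ | push {}
  [6] u=5 | in 0 | out 0 | prev ⊥ | push {1,4}
  [7] u=6 | in ⊥ | out ⊥ | ==
  [8] u=1 | in 0 | out 0 | ==
  [9] u=4 | in 0 | out 0 | ==

Converged values:
  [0] ⊥
  [1] 0
  [2] 0
  [3] 0
  [4] 0
  [5] 0
  [6] ⊥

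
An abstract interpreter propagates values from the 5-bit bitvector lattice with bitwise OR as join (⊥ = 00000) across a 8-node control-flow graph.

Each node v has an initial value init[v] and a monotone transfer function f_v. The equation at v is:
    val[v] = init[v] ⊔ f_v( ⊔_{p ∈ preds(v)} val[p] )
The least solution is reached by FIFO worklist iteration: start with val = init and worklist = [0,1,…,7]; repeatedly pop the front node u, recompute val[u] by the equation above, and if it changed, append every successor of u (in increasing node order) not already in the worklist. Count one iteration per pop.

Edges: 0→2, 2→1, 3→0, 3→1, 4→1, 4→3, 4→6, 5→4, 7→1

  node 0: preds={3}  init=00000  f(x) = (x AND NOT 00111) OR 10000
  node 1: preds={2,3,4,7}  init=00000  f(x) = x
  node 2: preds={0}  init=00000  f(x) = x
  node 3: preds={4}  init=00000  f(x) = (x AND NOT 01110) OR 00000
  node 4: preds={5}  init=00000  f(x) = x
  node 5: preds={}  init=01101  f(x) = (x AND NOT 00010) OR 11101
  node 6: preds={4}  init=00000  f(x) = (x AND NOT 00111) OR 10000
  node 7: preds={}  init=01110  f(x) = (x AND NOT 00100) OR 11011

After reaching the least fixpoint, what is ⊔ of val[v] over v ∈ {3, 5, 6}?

Trace (17 dequeues):
  [1] u=0 | in 00000 | out 10000 | prev 00000 | push {}
  [2] u=1 | in 01110 | out 01110 | prev 00000 | push {}
  [3] u=2 | in 10000 | out 10000 | prev 00000 | push {1}
  [4] u=3 | in 00000 | out 00000 | ==
  [5] u=4 | in 01101 | out 01101 | prev 00000 | push {3}
  [6] u=5 | in 00000 | out 11101 | prev 01101 | push {4}
  [7] u=6 | in 01101 | out 11000 | prev 00000 | push {}
  [8] u=7 | in 00000 | out 11111 | prev 01110 | push {}
  [9] u=1 | in 11111 | out 11111 | prev 01110 | push {}
  [10] u=3 | in 01101 | out 00001 | prev 00000 | push {0,1}
  [11] u=4 | in 11101 | out 11101 | prev 01101 | push {3,6}
  [12] u=0 | in 00001 | out 10000 | ==
  [13] u=1 | in 11111 | out 11111 | ==
  [14] u=3 | in 11101 | out 10001 | prev 00001 | push {0,1}
  [15] u=6 | in 11101 | out 11000 | ==
  [16] u=0 | in 10001 | out 10000 | ==
  [17] u=1 | in 11111 | out 11111 | ==

Converged values:
  [0] 10000
  [1] 11111
  [2] 10000
  [3] 10001
  [4] 11101
  [5] 11101
  [6] 11000
  [7] 11111

11101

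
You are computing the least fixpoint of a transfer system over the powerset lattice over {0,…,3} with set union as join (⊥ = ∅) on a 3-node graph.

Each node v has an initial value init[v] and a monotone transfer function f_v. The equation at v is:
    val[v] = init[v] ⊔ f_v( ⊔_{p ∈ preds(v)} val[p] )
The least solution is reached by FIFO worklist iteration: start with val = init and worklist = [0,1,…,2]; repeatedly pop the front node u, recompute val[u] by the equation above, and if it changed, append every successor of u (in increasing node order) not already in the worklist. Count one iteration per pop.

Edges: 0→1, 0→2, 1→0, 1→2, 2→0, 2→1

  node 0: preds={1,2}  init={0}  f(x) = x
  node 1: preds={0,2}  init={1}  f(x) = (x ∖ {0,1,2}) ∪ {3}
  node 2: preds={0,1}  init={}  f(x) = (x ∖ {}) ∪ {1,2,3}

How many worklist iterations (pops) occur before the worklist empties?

6

Iteration log — 6 steps:
  step 1. node 0  ⊔preds={1}  new={0,1}  old={0}  +wl: 
  step 2. node 1  ⊔preds={0,1}  new={1,3}  old={1}  +wl: 0
  step 3. node 2  ⊔preds={0,1,3}  new={0,1,2,3}  old={}  +wl: 1
  step 4. node 0  ⊔preds={0,1,2,3}  new={0,1,2,3}  old={0,1}  +wl: 2
  step 5. node 1  ⊔preds={0,1,2,3}  new={1,3}  stable
  step 6. node 2  ⊔preds={0,1,2,3}  new={0,1,2,3}  stable

Least fixpoint reached:
  node 0: {0,1,2,3}
  node 1: {1,3}
  node 2: {0,1,2,3}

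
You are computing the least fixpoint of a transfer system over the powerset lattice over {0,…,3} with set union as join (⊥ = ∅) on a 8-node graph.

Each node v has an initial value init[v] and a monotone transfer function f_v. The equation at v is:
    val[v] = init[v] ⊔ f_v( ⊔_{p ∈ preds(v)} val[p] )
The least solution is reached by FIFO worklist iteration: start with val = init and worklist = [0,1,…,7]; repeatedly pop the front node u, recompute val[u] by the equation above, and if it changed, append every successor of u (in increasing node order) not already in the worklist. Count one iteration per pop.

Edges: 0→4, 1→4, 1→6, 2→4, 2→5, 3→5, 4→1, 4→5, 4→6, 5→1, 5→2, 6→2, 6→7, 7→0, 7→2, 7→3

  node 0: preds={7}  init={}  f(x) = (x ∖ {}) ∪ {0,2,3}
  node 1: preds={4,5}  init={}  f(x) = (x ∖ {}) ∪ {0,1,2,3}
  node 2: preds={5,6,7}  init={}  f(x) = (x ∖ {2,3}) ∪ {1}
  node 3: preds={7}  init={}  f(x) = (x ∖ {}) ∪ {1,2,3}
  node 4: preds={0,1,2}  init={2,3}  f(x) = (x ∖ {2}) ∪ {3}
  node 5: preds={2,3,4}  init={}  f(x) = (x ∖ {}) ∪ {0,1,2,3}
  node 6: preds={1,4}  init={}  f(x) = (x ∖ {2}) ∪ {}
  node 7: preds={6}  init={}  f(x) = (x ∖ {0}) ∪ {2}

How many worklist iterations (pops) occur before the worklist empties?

Trace (14 dequeues):
  [1] u=0 | in {} | out {0,2,3} | prev {} | push {}
  [2] u=1 | in {2,3} | out {0,1,2,3} | prev {} | push {}
  [3] u=2 | in {} | out {1} | prev {} | push {}
  [4] u=3 | in {} | out {1,2,3} | prev {} | push {}
  [5] u=4 | in {0,1,2,3} | out {0,1,2,3} | prev {2,3} | push {1}
  [6] u=5 | in {0,1,2,3} | out {0,1,2,3} | prev {} | push {2}
  [7] u=6 | in {0,1,2,3} | out {0,1,3} | prev {} | push {}
  [8] u=7 | in {0,1,3} | out {1,2,3} | prev {} | push {0,3}
  [9] u=1 | in {0,1,2,3} | out {0,1,2,3} | ==
  [10] u=2 | in {0,1,2,3} | out {0,1} | prev {1} | push {4,5}
  [11] u=0 | in {1,2,3} | out {0,1,2,3} | prev {0,2,3} | push {}
  [12] u=3 | in {1,2,3} | out {1,2,3} | ==
  [13] u=4 | in {0,1,2,3} | out {0,1,2,3} | ==
  [14] u=5 | in {0,1,2,3} | out {0,1,2,3} | ==

Converged values:
  [0] {0,1,2,3}
  [1] {0,1,2,3}
  [2] {0,1}
  [3] {1,2,3}
  [4] {0,1,2,3}
  [5] {0,1,2,3}
  [6] {0,1,3}
  [7] {1,2,3}

14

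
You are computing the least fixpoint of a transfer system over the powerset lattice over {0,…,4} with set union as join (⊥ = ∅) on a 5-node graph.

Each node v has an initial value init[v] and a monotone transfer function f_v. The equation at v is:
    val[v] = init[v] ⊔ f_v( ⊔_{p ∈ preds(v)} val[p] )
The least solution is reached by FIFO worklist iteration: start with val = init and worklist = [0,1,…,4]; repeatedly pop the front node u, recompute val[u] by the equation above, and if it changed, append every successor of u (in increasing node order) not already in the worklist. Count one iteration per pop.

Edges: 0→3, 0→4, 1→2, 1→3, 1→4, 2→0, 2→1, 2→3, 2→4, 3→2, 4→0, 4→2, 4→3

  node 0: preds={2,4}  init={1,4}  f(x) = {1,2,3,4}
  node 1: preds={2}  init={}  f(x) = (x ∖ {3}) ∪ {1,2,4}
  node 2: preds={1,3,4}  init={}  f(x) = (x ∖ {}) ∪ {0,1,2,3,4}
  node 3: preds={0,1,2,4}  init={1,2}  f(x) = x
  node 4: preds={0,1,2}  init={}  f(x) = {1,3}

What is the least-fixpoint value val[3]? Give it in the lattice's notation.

Iteration log — 10 steps:
  step 1. node 0  ⊔preds={}  new={1,2,3,4}  old={1,4}  +wl: 
  step 2. node 1  ⊔preds={}  new={1,2,4}  old={}  +wl: 
  step 3. node 2  ⊔preds={1,2,4}  new={0,1,2,3,4}  old={}  +wl: 0,1
  step 4. node 3  ⊔preds={0,1,2,3,4}  new={0,1,2,3,4}  old={1,2}  +wl: 2
  step 5. node 4  ⊔preds={0,1,2,3,4}  new={1,3}  old={}  +wl: 3
  step 6. node 0  ⊔preds={0,1,2,3,4}  new={1,2,3,4}  stable
  step 7. node 1  ⊔preds={0,1,2,3,4}  new={0,1,2,4}  old={1,2,4}  +wl: 4
  step 8. node 2  ⊔preds={0,1,2,3,4}  new={0,1,2,3,4}  stable
  step 9. node 3  ⊔preds={0,1,2,3,4}  new={0,1,2,3,4}  stable
  step 10. node 4  ⊔preds={0,1,2,3,4}  new={1,3}  stable

Least fixpoint reached:
  node 0: {1,2,3,4}
  node 1: {0,1,2,4}
  node 2: {0,1,2,3,4}
  node 3: {0,1,2,3,4}
  node 4: {1,3}

{0,1,2,3,4}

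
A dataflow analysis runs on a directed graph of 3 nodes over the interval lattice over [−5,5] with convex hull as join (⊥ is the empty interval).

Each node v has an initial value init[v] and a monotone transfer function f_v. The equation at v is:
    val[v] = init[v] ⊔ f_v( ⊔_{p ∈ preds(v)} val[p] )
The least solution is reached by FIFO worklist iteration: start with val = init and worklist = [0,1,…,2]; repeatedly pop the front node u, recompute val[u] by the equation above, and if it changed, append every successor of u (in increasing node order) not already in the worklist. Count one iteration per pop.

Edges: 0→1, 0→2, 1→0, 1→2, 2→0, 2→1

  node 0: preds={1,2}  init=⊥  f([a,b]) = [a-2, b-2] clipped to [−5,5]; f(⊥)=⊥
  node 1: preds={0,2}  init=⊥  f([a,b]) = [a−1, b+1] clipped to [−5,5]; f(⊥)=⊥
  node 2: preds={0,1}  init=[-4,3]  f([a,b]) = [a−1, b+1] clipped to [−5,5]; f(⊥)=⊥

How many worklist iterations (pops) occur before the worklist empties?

Worklist (7 pops):
  #1 pop 0: in=[-4,3] → [-5,1] (was ⊥); enqueue []
  #2 pop 1: in=[-5,3] → [-5,4] (was ⊥); enqueue [0]
  #3 pop 2: in=[-5,4] → [-5,5] (was [-4,3]); enqueue [1]
  #4 pop 0: in=[-5,5] → [-5,3] (was [-5,1]); enqueue [2]
  #5 pop 1: in=[-5,5] → [-5,5] (was [-5,4]); enqueue [0]
  #6 pop 2: in=[-5,5] → [-5,5] (no change)
  #7 pop 0: in=[-5,5] → [-5,3] (no change)

Fixpoint:
  val[0] = [-5,3]
  val[1] = [-5,5]
  val[2] = [-5,5]

7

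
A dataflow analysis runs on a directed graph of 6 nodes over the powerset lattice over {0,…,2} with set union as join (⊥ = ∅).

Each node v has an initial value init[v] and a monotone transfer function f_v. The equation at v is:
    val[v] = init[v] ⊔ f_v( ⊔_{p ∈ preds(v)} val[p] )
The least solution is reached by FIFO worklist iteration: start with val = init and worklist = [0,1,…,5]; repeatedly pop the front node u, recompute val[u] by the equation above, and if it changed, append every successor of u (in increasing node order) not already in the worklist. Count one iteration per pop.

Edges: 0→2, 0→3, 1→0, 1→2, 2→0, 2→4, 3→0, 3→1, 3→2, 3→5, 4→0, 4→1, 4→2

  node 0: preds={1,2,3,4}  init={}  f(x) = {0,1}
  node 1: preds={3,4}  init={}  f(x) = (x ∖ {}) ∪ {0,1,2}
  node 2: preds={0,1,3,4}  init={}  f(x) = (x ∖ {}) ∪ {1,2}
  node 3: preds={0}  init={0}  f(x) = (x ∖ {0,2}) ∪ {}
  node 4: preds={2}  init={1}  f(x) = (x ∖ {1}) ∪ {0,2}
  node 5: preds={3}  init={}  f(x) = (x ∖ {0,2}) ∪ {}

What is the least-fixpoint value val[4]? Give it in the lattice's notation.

{0,1,2}

Iteration log — 9 steps:
  step 1. node 0  ⊔preds={0,1}  new={0,1}  old={}  +wl: 
  step 2. node 1  ⊔preds={0,1}  new={0,1,2}  old={}  +wl: 0
  step 3. node 2  ⊔preds={0,1,2}  new={0,1,2}  old={}  +wl: 
  step 4. node 3  ⊔preds={0,1}  new={0,1}  old={0}  +wl: 1,2
  step 5. node 4  ⊔preds={0,1,2}  new={0,1,2}  old={1}  +wl: 
  step 6. node 5  ⊔preds={0,1}  new={1}  old={}  +wl: 
  step 7. node 0  ⊔preds={0,1,2}  new={0,1}  stable
  step 8. node 1  ⊔preds={0,1,2}  new={0,1,2}  stable
  step 9. node 2  ⊔preds={0,1,2}  new={0,1,2}  stable

Least fixpoint reached:
  node 0: {0,1}
  node 1: {0,1,2}
  node 2: {0,1,2}
  node 3: {0,1}
  node 4: {0,1,2}
  node 5: {1}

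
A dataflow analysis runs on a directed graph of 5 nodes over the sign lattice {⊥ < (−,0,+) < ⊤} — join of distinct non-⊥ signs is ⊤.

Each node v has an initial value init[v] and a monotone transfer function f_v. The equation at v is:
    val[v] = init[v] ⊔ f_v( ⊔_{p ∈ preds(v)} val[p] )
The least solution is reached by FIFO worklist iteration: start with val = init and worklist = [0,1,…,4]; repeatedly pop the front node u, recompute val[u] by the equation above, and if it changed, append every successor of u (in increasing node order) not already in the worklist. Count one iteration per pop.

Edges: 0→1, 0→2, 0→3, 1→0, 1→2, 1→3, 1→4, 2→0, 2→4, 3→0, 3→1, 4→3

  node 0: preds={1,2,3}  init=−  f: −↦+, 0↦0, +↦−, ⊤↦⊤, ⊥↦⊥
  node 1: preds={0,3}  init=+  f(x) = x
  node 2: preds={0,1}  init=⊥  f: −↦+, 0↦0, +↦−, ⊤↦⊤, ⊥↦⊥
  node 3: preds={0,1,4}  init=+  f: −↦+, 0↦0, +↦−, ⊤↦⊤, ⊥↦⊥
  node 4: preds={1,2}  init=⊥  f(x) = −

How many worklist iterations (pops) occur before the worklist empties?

9

Iteration log — 9 steps:
  step 1. node 0  ⊔preds=+  new=−  stable
  step 2. node 1  ⊔preds=⊤  new=⊤  old=+  +wl: 0
  step 3. node 2  ⊔preds=⊤  new=⊤  old=⊥  +wl: 
  step 4. node 3  ⊔preds=⊤  new=⊤  old=+  +wl: 1
  step 5. node 4  ⊔preds=⊤  new=−  old=⊥  +wl: 3
  step 6. node 0  ⊔preds=⊤  new=⊤  old=−  +wl: 2
  step 7. node 1  ⊔preds=⊤  new=⊤  stable
  step 8. node 3  ⊔preds=⊤  new=⊤  stable
  step 9. node 2  ⊔preds=⊤  new=⊤  stable

Least fixpoint reached:
  node 0: ⊤
  node 1: ⊤
  node 2: ⊤
  node 3: ⊤
  node 4: −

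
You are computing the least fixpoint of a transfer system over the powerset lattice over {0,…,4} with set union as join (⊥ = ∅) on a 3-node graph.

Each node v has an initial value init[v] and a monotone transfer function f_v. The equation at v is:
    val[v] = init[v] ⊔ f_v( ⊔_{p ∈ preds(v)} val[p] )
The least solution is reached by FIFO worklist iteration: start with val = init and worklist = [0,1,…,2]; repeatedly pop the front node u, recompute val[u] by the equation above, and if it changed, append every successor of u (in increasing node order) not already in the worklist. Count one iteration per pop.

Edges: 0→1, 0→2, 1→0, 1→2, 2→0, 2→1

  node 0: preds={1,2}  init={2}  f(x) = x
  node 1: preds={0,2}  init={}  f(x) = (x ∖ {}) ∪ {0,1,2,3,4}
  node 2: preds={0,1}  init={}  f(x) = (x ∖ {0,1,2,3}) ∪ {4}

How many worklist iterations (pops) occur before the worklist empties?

Trace (6 dequeues):
  [1] u=0 | in {} | out {2} | ==
  [2] u=1 | in {2} | out {0,1,2,3,4} | prev {} | push {0}
  [3] u=2 | in {0,1,2,3,4} | out {4} | prev {} | push {1}
  [4] u=0 | in {0,1,2,3,4} | out {0,1,2,3,4} | prev {2} | push {2}
  [5] u=1 | in {0,1,2,3,4} | out {0,1,2,3,4} | ==
  [6] u=2 | in {0,1,2,3,4} | out {4} | ==

Converged values:
  [0] {0,1,2,3,4}
  [1] {0,1,2,3,4}
  [2] {4}

6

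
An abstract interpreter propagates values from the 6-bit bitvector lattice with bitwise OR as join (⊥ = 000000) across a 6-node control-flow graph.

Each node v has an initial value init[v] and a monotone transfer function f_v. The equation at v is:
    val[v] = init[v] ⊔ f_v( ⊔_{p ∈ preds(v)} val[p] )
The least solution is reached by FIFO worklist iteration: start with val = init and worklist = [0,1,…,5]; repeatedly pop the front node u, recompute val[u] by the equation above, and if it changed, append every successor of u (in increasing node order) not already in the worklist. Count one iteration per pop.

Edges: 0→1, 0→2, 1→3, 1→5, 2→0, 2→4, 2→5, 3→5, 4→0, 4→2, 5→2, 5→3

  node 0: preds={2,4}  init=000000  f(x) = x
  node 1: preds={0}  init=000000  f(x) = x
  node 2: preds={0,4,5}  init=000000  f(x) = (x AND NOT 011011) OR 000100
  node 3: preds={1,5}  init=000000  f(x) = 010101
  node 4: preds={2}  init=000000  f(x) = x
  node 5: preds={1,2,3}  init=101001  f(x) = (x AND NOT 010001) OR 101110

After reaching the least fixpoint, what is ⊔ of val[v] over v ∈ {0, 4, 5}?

101111

Iteration log — 12 steps:
  step 1. node 0  ⊔preds=000000  new=000000  stable
  step 2. node 1  ⊔preds=000000  new=000000  stable
  step 3. node 2  ⊔preds=101001  new=100100  old=000000  +wl: 0
  step 4. node 3  ⊔preds=101001  new=010101  old=000000  +wl: 
  step 5. node 4  ⊔preds=100100  new=100100  old=000000  +wl: 2
  step 6. node 5  ⊔preds=110101  new=101111  old=101001  +wl: 3
  step 7. node 0  ⊔preds=100100  new=100100  old=000000  +wl: 1
  step 8. node 2  ⊔preds=101111  new=100100  stable
  step 9. node 3  ⊔preds=101111  new=010101  stable
  step 10. node 1  ⊔preds=100100  new=100100  old=000000  +wl: 3,5
  step 11. node 3  ⊔preds=101111  new=010101  stable
  step 12. node 5  ⊔preds=110101  new=101111  stable

Least fixpoint reached:
  node 0: 100100
  node 1: 100100
  node 2: 100100
  node 3: 010101
  node 4: 100100
  node 5: 101111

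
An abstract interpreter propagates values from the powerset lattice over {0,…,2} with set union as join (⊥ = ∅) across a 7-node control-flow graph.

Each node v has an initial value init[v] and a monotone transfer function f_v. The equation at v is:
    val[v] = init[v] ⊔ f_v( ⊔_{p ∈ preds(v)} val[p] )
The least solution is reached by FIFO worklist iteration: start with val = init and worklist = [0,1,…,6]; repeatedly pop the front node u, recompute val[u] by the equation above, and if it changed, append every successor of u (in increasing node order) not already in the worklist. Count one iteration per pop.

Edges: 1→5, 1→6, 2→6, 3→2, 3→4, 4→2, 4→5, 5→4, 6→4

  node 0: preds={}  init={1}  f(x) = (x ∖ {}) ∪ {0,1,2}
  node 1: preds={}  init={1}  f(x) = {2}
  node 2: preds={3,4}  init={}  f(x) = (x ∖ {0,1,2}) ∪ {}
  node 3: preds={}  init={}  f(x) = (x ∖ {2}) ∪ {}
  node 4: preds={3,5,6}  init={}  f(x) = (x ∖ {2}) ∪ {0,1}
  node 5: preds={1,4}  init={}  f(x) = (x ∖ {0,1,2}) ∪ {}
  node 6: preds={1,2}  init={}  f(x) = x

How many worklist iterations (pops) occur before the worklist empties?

9

Worklist (9 pops):
  #1 pop 0: in={} → {0,1,2} (was {1}); enqueue []
  #2 pop 1: in={} → {1,2} (was {1}); enqueue []
  #3 pop 2: in={} → {} (no change)
  #4 pop 3: in={} → {} (no change)
  #5 pop 4: in={} → {0,1} (was {}); enqueue [2]
  #6 pop 5: in={0,1,2} → {} (no change)
  #7 pop 6: in={1,2} → {1,2} (was {}); enqueue [4]
  #8 pop 2: in={0,1} → {} (no change)
  #9 pop 4: in={1,2} → {0,1} (no change)

Fixpoint:
  val[0] = {0,1,2}
  val[1] = {1,2}
  val[2] = {}
  val[3] = {}
  val[4] = {0,1}
  val[5] = {}
  val[6] = {1,2}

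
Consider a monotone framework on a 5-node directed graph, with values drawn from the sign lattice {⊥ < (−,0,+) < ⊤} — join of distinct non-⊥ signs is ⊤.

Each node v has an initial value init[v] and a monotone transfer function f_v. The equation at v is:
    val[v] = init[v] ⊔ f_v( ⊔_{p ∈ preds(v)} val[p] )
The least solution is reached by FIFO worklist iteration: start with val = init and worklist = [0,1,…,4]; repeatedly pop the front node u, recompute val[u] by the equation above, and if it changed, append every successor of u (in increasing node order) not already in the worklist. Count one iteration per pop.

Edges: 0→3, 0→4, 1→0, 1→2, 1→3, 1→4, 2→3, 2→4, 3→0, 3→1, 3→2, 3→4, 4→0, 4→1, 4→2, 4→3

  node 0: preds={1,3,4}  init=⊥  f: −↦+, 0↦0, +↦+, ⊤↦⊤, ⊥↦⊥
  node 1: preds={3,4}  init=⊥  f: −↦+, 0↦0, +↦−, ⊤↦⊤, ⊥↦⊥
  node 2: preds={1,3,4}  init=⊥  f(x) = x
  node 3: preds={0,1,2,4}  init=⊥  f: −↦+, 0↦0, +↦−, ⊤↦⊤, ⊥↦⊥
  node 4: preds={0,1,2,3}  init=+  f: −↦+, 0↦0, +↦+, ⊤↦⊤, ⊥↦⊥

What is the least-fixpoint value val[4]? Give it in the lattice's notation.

Iteration log — 11 steps:
  step 1. node 0  ⊔preds=+  new=+  old=⊥  +wl: 
  step 2. node 1  ⊔preds=+  new=−  old=⊥  +wl: 0
  step 3. node 2  ⊔preds=⊤  new=⊤  old=⊥  +wl: 
  step 4. node 3  ⊔preds=⊤  new=⊤  old=⊥  +wl: 1,2
  step 5. node 4  ⊔preds=⊤  new=⊤  old=+  +wl: 3
  step 6. node 0  ⊔preds=⊤  new=⊤  old=+  +wl: 4
  step 7. node 1  ⊔preds=⊤  new=⊤  old=−  +wl: 0
  step 8. node 2  ⊔preds=⊤  new=⊤  stable
  step 9. node 3  ⊔preds=⊤  new=⊤  stable
  step 10. node 4  ⊔preds=⊤  new=⊤  stable
  step 11. node 0  ⊔preds=⊤  new=⊤  stable

Least fixpoint reached:
  node 0: ⊤
  node 1: ⊤
  node 2: ⊤
  node 3: ⊤
  node 4: ⊤

⊤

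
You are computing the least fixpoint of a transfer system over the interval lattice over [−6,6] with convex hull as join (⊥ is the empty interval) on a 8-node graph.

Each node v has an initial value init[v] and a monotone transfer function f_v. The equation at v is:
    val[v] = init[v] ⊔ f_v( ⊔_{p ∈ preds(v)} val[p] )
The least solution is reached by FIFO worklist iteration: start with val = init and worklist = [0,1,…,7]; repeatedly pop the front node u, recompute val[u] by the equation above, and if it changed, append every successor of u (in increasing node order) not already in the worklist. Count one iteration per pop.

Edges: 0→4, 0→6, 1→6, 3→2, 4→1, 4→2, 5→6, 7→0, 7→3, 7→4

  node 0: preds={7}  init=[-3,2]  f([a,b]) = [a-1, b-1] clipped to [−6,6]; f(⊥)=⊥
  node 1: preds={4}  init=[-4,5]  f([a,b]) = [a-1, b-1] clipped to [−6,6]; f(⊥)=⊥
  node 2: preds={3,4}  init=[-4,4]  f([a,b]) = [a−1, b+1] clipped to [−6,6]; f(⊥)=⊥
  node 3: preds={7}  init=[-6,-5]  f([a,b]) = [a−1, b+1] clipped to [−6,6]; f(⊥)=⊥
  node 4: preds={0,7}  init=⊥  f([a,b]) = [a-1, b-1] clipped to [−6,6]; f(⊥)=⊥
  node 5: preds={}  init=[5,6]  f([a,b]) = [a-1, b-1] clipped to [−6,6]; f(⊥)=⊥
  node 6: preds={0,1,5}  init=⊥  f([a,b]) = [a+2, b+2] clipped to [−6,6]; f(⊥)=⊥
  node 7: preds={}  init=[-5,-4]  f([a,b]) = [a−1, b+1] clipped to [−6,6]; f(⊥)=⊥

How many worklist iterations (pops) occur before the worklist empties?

Iteration log — 11 steps:
  step 1. node 0  ⊔preds=[-5,-4]  new=[-6,2]  old=[-3,2]  +wl: 
  step 2. node 1  ⊔preds=⊥  new=[-4,5]  stable
  step 3. node 2  ⊔preds=[-6,-5]  new=[-6,4]  old=[-4,4]  +wl: 
  step 4. node 3  ⊔preds=[-5,-4]  new=[-6,-3]  old=[-6,-5]  +wl: 2
  step 5. node 4  ⊔preds=[-6,2]  new=[-6,1]  old=⊥  +wl: 1
  step 6. node 5  ⊔preds=⊥  new=[5,6]  stable
  step 7. node 6  ⊔preds=[-6,6]  new=[-4,6]  old=⊥  +wl: 
  step 8. node 7  ⊔preds=⊥  new=[-5,-4]  stable
  step 9. node 2  ⊔preds=[-6,1]  new=[-6,4]  stable
  step 10. node 1  ⊔preds=[-6,1]  new=[-6,5]  old=[-4,5]  +wl: 6
  step 11. node 6  ⊔preds=[-6,6]  new=[-4,6]  stable

Least fixpoint reached:
  node 0: [-6,2]
  node 1: [-6,5]
  node 2: [-6,4]
  node 3: [-6,-3]
  node 4: [-6,1]
  node 5: [5,6]
  node 6: [-4,6]
  node 7: [-5,-4]

11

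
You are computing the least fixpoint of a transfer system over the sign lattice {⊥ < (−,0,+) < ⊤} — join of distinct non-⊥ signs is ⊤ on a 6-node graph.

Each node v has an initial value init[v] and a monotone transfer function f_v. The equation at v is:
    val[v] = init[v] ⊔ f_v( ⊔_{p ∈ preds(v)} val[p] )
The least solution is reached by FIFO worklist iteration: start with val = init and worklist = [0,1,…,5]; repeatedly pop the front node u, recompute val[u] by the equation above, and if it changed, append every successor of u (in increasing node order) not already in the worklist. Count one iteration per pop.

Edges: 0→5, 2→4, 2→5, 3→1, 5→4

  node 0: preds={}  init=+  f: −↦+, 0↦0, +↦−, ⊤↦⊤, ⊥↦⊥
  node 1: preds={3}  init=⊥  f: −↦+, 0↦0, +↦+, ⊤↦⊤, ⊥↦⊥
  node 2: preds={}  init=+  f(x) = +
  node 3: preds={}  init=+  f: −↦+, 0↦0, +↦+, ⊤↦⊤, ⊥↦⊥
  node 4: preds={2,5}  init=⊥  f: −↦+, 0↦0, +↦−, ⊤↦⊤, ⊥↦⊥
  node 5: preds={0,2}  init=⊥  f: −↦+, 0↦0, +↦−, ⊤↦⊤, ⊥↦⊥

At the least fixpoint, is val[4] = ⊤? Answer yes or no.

Trace (7 dequeues):
  [1] u=0 | in ⊥ | out + | ==
  [2] u=1 | in + | out + | prev ⊥ | push {}
  [3] u=2 | in ⊥ | out + | ==
  [4] u=3 | in ⊥ | out + | ==
  [5] u=4 | in + | out − | prev ⊥ | push {}
  [6] u=5 | in + | out − | prev ⊥ | push {4}
  [7] u=4 | in ⊤ | out ⊤ | prev − | push {}

Converged values:
  [0] +
  [1] +
  [2] +
  [3] +
  [4] ⊤
  [5] −

yes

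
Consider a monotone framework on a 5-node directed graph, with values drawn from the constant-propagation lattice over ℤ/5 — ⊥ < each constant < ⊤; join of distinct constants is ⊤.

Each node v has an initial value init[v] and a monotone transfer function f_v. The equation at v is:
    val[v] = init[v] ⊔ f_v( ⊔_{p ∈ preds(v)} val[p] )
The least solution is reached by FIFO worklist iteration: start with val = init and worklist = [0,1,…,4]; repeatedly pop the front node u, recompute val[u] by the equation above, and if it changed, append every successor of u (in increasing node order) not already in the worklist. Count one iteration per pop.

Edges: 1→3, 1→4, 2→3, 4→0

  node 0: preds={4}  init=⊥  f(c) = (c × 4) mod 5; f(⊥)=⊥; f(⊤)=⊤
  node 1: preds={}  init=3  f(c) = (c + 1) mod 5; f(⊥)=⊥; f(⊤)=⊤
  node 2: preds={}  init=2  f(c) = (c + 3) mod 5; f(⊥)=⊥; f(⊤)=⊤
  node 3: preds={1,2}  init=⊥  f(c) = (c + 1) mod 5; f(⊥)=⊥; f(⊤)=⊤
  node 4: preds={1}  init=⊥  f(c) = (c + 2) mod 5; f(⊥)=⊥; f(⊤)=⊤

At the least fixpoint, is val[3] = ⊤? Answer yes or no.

Worklist (6 pops):
  #1 pop 0: in=⊥ → ⊥ (no change)
  #2 pop 1: in=⊥ → 3 (no change)
  #3 pop 2: in=⊥ → 2 (no change)
  #4 pop 3: in=⊤ → ⊤ (was ⊥); enqueue []
  #5 pop 4: in=3 → 0 (was ⊥); enqueue [0]
  #6 pop 0: in=0 → 0 (was ⊥); enqueue []

Fixpoint:
  val[0] = 0
  val[1] = 3
  val[2] = 2
  val[3] = ⊤
  val[4] = 0

yes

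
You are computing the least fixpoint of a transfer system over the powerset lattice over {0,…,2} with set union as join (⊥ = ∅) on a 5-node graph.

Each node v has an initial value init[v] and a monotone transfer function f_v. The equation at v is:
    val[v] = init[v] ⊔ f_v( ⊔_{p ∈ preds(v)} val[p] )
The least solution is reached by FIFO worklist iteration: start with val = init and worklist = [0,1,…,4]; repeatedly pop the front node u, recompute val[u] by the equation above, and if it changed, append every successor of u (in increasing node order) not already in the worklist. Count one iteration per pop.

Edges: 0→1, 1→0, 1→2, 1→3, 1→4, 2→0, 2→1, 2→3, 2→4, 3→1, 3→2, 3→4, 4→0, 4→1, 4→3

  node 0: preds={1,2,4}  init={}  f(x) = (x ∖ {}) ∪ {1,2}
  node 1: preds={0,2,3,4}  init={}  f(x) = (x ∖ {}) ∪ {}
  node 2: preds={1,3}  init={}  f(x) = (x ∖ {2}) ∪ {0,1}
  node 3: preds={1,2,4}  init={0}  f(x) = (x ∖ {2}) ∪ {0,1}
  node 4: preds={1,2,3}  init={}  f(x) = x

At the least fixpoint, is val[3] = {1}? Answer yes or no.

Trace (9 dequeues):
  [1] u=0 | in {} | out {1,2} | prev {} | push {}
  [2] u=1 | in {0,1,2} | out {0,1,2} | prev {} | push {0}
  [3] u=2 | in {0,1,2} | out {0,1} | prev {} | push {1}
  [4] u=3 | in {0,1,2} | out {0,1} | prev {0} | push {2}
  [5] u=4 | in {0,1,2} | out {0,1,2} | prev {} | push {3}
  [6] u=0 | in {0,1,2} | out {0,1,2} | prev {1,2} | push {}
  [7] u=1 | in {0,1,2} | out {0,1,2} | ==
  [8] u=2 | in {0,1,2} | out {0,1} | ==
  [9] u=3 | in {0,1,2} | out {0,1} | ==

Converged values:
  [0] {0,1,2}
  [1] {0,1,2}
  [2] {0,1}
  [3] {0,1}
  [4] {0,1,2}

no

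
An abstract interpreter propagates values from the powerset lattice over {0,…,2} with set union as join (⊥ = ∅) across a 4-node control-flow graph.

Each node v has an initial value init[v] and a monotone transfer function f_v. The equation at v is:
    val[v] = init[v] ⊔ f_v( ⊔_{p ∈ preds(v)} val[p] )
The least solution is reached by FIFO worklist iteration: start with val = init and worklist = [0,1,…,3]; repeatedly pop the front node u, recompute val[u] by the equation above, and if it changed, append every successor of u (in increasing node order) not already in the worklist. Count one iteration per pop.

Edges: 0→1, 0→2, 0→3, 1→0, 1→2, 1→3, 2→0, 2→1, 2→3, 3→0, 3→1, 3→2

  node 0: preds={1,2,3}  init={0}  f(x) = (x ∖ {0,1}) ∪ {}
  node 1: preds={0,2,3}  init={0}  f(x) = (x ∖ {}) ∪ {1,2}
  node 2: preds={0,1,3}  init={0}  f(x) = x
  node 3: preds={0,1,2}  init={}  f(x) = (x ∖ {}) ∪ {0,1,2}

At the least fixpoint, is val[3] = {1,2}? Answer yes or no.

no

Worklist (8 pops):
  #1 pop 0: in={0} → {0} (no change)
  #2 pop 1: in={0} → {0,1,2} (was {0}); enqueue [0]
  #3 pop 2: in={0,1,2} → {0,1,2} (was {0}); enqueue [1]
  #4 pop 3: in={0,1,2} → {0,1,2} (was {}); enqueue [2]
  #5 pop 0: in={0,1,2} → {0,2} (was {0}); enqueue [3]
  #6 pop 1: in={0,1,2} → {0,1,2} (no change)
  #7 pop 2: in={0,1,2} → {0,1,2} (no change)
  #8 pop 3: in={0,1,2} → {0,1,2} (no change)

Fixpoint:
  val[0] = {0,2}
  val[1] = {0,1,2}
  val[2] = {0,1,2}
  val[3] = {0,1,2}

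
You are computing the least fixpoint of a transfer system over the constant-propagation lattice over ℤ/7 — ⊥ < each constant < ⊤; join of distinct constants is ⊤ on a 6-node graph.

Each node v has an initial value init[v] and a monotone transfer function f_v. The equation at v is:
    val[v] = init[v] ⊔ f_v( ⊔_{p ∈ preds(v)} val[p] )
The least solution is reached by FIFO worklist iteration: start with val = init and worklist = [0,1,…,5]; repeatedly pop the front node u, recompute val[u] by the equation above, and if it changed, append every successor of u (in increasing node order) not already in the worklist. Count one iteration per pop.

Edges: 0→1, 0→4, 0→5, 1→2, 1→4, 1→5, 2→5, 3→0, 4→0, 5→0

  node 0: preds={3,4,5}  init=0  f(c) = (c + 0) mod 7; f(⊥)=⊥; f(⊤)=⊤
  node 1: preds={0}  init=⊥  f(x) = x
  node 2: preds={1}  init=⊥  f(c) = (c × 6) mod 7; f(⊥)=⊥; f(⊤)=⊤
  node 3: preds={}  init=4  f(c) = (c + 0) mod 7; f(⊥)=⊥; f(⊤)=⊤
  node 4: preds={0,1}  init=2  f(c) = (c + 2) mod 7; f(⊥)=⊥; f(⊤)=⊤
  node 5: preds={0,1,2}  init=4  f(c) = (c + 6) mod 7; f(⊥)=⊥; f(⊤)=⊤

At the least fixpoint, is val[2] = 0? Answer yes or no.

Iteration log — 7 steps:
  step 1. node 0  ⊔preds=⊤  new=⊤  old=0  +wl: 
  step 2. node 1  ⊔preds=⊤  new=⊤  old=⊥  +wl: 
  step 3. node 2  ⊔preds=⊤  new=⊤  old=⊥  +wl: 
  step 4. node 3  ⊔preds=⊥  new=4  stable
  step 5. node 4  ⊔preds=⊤  new=⊤  old=2  +wl: 0
  step 6. node 5  ⊔preds=⊤  new=⊤  old=4  +wl: 
  step 7. node 0  ⊔preds=⊤  new=⊤  stable

Least fixpoint reached:
  node 0: ⊤
  node 1: ⊤
  node 2: ⊤
  node 3: 4
  node 4: ⊤
  node 5: ⊤

no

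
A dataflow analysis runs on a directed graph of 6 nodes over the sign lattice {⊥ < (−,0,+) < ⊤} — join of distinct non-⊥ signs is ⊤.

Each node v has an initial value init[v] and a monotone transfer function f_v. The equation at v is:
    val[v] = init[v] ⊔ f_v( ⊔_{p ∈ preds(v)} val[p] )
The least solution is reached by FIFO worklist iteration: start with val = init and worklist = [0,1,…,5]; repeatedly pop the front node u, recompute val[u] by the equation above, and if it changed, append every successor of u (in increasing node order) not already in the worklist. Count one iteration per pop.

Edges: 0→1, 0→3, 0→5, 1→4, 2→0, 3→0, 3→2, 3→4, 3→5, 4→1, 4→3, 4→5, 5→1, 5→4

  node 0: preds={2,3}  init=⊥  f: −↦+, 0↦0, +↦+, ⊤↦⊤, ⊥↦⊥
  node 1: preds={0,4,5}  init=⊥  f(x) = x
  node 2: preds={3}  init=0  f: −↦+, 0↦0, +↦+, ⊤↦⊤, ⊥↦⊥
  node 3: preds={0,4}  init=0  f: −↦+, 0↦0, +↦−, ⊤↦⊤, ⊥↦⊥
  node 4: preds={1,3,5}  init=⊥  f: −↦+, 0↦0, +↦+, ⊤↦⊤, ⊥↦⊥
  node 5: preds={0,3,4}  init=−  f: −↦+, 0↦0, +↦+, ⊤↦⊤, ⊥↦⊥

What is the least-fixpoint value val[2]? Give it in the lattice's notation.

Worklist (15 pops):
  #1 pop 0: in=0 → 0 (was ⊥); enqueue []
  #2 pop 1: in=⊤ → ⊤ (was ⊥); enqueue []
  #3 pop 2: in=0 → 0 (no change)
  #4 pop 3: in=0 → 0 (no change)
  #5 pop 4: in=⊤ → ⊤ (was ⊥); enqueue [1,3]
  #6 pop 5: in=⊤ → ⊤ (was −); enqueue [4]
  #7 pop 1: in=⊤ → ⊤ (no change)
  #8 pop 3: in=⊤ → ⊤ (was 0); enqueue [0,2,5]
  #9 pop 4: in=⊤ → ⊤ (no change)
  #10 pop 0: in=⊤ → ⊤ (was 0); enqueue [1,3]
  #11 pop 2: in=⊤ → ⊤ (was 0); enqueue [0]
  #12 pop 5: in=⊤ → ⊤ (no change)
  #13 pop 1: in=⊤ → ⊤ (no change)
  #14 pop 3: in=⊤ → ⊤ (no change)
  #15 pop 0: in=⊤ → ⊤ (no change)

Fixpoint:
  val[0] = ⊤
  val[1] = ⊤
  val[2] = ⊤
  val[3] = ⊤
  val[4] = ⊤
  val[5] = ⊤

⊤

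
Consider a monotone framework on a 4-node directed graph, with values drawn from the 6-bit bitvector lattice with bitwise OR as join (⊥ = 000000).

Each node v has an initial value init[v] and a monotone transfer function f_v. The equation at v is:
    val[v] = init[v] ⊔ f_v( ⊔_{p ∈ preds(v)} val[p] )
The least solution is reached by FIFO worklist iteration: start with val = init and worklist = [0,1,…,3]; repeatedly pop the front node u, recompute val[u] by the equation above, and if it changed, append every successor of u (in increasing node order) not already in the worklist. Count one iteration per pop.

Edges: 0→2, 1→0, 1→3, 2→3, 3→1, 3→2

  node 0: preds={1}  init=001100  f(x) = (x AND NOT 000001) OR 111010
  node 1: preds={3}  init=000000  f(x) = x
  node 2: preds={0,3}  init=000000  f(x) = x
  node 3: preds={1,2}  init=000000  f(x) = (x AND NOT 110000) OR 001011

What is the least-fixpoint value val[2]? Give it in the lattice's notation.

111111

Trace (8 dequeues):
  [1] u=0 | in 000000 | out 111110 | prev 001100 | push {}
  [2] u=1 | in 000000 | out 000000 | ==
  [3] u=2 | in 111110 | out 111110 | prev 000000 | push {}
  [4] u=3 | in 111110 | out 001111 | prev 000000 | push {1,2}
  [5] u=1 | in 001111 | out 001111 | prev 000000 | push {0,3}
  [6] u=2 | in 111111 | out 111111 | prev 111110 | push {}
  [7] u=0 | in 001111 | out 111110 | ==
  [8] u=3 | in 111111 | out 001111 | ==

Converged values:
  [0] 111110
  [1] 001111
  [2] 111111
  [3] 001111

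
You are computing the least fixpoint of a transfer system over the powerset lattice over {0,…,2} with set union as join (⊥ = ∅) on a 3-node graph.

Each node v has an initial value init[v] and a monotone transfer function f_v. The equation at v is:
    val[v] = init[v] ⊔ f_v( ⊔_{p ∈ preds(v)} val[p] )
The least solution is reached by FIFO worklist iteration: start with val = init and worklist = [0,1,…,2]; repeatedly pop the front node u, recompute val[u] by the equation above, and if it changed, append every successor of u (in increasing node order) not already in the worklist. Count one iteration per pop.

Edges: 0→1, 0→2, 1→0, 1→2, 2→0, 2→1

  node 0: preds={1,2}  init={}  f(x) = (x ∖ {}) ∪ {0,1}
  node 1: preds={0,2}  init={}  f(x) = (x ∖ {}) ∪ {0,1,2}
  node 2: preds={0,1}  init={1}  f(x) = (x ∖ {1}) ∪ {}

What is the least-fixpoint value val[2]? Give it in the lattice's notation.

{0,1,2}

Iteration log — 6 steps:
  step 1. node 0  ⊔preds={1}  new={0,1}  old={}  +wl: 
  step 2. node 1  ⊔preds={0,1}  new={0,1,2}  old={}  +wl: 0
  step 3. node 2  ⊔preds={0,1,2}  new={0,1,2}  old={1}  +wl: 1
  step 4. node 0  ⊔preds={0,1,2}  new={0,1,2}  old={0,1}  +wl: 2
  step 5. node 1  ⊔preds={0,1,2}  new={0,1,2}  stable
  step 6. node 2  ⊔preds={0,1,2}  new={0,1,2}  stable

Least fixpoint reached:
  node 0: {0,1,2}
  node 1: {0,1,2}
  node 2: {0,1,2}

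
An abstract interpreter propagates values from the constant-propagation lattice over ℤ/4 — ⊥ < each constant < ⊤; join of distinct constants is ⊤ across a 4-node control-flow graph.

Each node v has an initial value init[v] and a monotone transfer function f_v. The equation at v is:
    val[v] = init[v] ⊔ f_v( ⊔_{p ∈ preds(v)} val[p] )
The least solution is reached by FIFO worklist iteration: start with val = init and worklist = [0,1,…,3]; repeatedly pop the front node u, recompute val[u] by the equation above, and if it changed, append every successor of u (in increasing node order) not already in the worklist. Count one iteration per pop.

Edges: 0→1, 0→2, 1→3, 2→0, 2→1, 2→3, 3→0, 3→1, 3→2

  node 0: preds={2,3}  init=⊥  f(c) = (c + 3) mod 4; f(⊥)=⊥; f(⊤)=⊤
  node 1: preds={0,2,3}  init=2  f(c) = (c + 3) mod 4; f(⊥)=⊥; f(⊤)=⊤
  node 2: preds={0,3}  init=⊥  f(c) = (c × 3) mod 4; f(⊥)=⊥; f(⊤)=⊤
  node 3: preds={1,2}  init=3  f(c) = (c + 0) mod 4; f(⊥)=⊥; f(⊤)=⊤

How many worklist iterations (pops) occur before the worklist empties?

Worklist (7 pops):
  #1 pop 0: in=3 → 2 (was ⊥); enqueue []
  #2 pop 1: in=⊤ → ⊤ (was 2); enqueue []
  #3 pop 2: in=⊤ → ⊤ (was ⊥); enqueue [0,1]
  #4 pop 3: in=⊤ → ⊤ (was 3); enqueue [2]
  #5 pop 0: in=⊤ → ⊤ (was 2); enqueue []
  #6 pop 1: in=⊤ → ⊤ (no change)
  #7 pop 2: in=⊤ → ⊤ (no change)

Fixpoint:
  val[0] = ⊤
  val[1] = ⊤
  val[2] = ⊤
  val[3] = ⊤

7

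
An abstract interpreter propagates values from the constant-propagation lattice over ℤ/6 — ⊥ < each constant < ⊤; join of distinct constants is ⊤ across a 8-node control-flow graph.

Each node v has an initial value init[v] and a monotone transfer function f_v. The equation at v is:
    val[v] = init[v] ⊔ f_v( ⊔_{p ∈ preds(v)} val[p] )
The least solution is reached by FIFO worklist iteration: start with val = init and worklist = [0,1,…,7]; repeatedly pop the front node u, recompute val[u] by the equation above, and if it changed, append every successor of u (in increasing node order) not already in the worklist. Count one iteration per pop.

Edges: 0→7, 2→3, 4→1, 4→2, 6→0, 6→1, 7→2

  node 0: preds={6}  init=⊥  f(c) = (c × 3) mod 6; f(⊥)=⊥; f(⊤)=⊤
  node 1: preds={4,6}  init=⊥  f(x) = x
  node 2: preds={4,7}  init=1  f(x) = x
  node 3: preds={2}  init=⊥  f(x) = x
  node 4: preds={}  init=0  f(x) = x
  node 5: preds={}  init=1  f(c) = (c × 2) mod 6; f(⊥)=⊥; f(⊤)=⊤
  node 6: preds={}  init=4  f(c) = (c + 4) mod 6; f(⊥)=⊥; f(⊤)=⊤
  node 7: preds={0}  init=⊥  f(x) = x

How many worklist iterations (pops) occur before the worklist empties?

Iteration log — 9 steps:
  step 1. node 0  ⊔preds=4  new=0  old=⊥  +wl: 
  step 2. node 1  ⊔preds=⊤  new=⊤  old=⊥  +wl: 
  step 3. node 2  ⊔preds=0  new=⊤  old=1  +wl: 
  step 4. node 3  ⊔preds=⊤  new=⊤  old=⊥  +wl: 
  step 5. node 4  ⊔preds=⊥  new=0  stable
  step 6. node 5  ⊔preds=⊥  new=1  stable
  step 7. node 6  ⊔preds=⊥  new=4  stable
  step 8. node 7  ⊔preds=0  new=0  old=⊥  +wl: 2
  step 9. node 2  ⊔preds=0  new=⊤  stable

Least fixpoint reached:
  node 0: 0
  node 1: ⊤
  node 2: ⊤
  node 3: ⊤
  node 4: 0
  node 5: 1
  node 6: 4
  node 7: 0

9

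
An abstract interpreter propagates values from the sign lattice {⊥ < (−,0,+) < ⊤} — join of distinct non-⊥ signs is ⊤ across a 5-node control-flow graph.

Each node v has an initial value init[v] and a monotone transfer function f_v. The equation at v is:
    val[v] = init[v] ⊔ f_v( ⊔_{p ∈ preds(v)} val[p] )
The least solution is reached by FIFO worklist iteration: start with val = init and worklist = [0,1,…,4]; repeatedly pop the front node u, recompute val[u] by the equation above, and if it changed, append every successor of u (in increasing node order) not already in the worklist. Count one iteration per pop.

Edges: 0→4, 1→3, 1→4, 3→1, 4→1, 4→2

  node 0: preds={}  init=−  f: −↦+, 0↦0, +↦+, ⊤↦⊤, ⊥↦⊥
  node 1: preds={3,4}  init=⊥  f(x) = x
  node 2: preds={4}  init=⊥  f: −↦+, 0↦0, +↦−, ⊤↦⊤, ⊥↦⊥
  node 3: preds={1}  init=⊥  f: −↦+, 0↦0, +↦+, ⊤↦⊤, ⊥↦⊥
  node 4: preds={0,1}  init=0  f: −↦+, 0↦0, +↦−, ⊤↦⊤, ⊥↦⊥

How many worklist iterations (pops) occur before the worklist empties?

10

Worklist (10 pops):
  #1 pop 0: in=⊥ → − (no change)
  #2 pop 1: in=0 → 0 (was ⊥); enqueue []
  #3 pop 2: in=0 → 0 (was ⊥); enqueue []
  #4 pop 3: in=0 → 0 (was ⊥); enqueue [1]
  #5 pop 4: in=⊤ → ⊤ (was 0); enqueue [2]
  #6 pop 1: in=⊤ → ⊤ (was 0); enqueue [3,4]
  #7 pop 2: in=⊤ → ⊤ (was 0); enqueue []
  #8 pop 3: in=⊤ → ⊤ (was 0); enqueue [1]
  #9 pop 4: in=⊤ → ⊤ (no change)
  #10 pop 1: in=⊤ → ⊤ (no change)

Fixpoint:
  val[0] = −
  val[1] = ⊤
  val[2] = ⊤
  val[3] = ⊤
  val[4] = ⊤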